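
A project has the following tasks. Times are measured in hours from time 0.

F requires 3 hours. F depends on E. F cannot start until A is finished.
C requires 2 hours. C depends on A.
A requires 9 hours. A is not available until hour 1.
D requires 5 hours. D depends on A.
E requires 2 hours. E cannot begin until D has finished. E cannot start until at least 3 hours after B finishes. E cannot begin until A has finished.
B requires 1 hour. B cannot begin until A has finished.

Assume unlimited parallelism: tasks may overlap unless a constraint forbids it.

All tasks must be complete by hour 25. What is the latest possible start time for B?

F must finish by hour 25; it takes 3 hours, so it must start by 25 − 3 = hour 22.
E must finish before F (must start by hour 22). With a 2-hour duration, E must start by 22 − 2 = hour 20.
B has to be done before E (must start by hour 20, minus 3-hour gap → hour 17). That means finishing by hour 17, i.e. starting by 17 − 1 = hour 16.

16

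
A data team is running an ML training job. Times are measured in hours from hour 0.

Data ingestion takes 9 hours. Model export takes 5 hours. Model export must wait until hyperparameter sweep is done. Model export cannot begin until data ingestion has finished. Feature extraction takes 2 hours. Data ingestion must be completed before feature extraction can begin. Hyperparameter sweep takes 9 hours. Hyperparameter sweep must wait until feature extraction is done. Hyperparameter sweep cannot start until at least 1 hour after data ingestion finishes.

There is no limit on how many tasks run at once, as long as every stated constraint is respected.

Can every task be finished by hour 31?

Nothing blocks data ingestion, so it runs from hour 0 to hour 9.
Feature extraction cannot begin until data ingestion (finishes hour 9). It runs from hour 9 to 9 + 2 = hour 11.
Hyperparameter sweep cannot start until feature extraction (finishes hour 11); data ingestion (finishes hour 9, plus 1-hour gap → hour 10). The controlling bound is hour 11, so hyperparameter sweep finishes at 11 + 9 = hour 20.
Model export needs all of hyperparameter sweep (finishes hour 20); data ingestion (finishes hour 9). That puts its earliest start at hour 20; it finishes at 20 + 5 = hour 25.
Every task is finished by hour 25, which is no later than the deadline of 31, so the schedule is feasible.

Yes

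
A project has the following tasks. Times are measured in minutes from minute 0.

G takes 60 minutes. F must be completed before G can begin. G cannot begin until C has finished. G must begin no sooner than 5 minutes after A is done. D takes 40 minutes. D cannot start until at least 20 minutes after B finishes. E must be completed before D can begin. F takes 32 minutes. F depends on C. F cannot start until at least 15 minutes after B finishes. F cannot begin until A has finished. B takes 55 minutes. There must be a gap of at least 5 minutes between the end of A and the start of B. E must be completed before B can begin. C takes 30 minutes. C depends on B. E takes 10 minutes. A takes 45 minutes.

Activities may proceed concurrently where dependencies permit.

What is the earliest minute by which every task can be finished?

227

Nothing blocks E, so it runs from minute 0 to minute 10.
A has no prerequisites, so it starts at minute 0 and finishes at minute 45.
B needs all of A (finishes minute 45, plus 5-minute gap → minute 50); E (finishes minute 10). That puts its earliest start at minute 50; it finishes at 50 + 55 = minute 105.
D has to wait for B (finishes minute 105, plus 20-minute gap → minute 125); E (finishes minute 10). The latest of these is minute 125, so D runs minute 125 to 125 + 40 = minute 165.
C waits on B (finishes minute 105), so it starts at minute 105 and finishes at 105 + 30 = minute 135.
F has to wait for C (finishes minute 135); B (finishes minute 105, plus 15-minute gap → minute 120); A (finishes minute 45). The latest of these is minute 135, so F runs minute 135 to 135 + 32 = minute 167.
G cannot start until F (finishes minute 167); C (finishes minute 135); A (finishes minute 45, plus 5-minute gap → minute 50). The controlling bound is minute 167, so G finishes at 167 + 60 = minute 227.
All tasks are finished once the last one completes. Finish times: A at 45, B at 105, C at 135, D at 165, E at 10, F at 167, G at 227. The latest is minute 227.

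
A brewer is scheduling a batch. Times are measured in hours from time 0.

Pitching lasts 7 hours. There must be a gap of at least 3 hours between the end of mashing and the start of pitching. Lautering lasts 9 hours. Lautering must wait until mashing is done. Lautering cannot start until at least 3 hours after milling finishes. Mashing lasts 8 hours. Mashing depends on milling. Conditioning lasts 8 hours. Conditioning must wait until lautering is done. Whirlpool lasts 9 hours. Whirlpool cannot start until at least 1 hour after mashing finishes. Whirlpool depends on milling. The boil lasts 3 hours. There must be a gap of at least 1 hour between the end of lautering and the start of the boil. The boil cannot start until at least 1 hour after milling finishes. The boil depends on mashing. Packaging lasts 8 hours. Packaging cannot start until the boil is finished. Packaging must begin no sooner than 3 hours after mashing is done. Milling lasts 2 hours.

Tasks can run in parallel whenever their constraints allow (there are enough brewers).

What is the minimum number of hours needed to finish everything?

31

Milling has no prerequisites, so it starts at hour 0 and finishes at hour 2.
Mashing waits on milling (finishes hour 2), so it starts at hour 2 and finishes at 2 + 8 = hour 10.
Pitching cannot begin until mashing (finishes hour 10, plus 3-hour gap → hour 13). It runs from hour 13 to 13 + 7 = hour 20.
For whirlpool: mashing (finishes hour 10, plus 1-hour gap → hour 11); milling (finishes hour 2). Taking the maximum gives a start of hour 11, and it finishes at 11 + 9 = hour 20.
Lautering needs all of mashing (finishes hour 10); milling (finishes hour 2, plus 3-hour gap → hour 5). That puts its earliest start at hour 10; it finishes at 10 + 9 = hour 19.
After lautering (finishes hour 19), conditioning can start at hour 19 and finishes at hour 27.
The boil has to wait for lautering (finishes hour 19, plus 1-hour gap → hour 20); milling (finishes hour 2, plus 1-hour gap → hour 3); mashing (finishes hour 10). The latest of these is hour 20, so the boil runs hour 20 to 20 + 3 = hour 23.
Packaging has to wait for the boil (finishes hour 23); mashing (finishes hour 10, plus 3-hour gap → hour 13). The latest of these is hour 23, so packaging runs hour 23 to 23 + 8 = hour 31.
All tasks are finished once the last one completes. Finish times: Milling at 2, Mashing at 10, Lautering at 19, The boil at 23, Whirlpool at 20, Pitching at 20, Conditioning at 27, Packaging at 31. The latest is hour 31.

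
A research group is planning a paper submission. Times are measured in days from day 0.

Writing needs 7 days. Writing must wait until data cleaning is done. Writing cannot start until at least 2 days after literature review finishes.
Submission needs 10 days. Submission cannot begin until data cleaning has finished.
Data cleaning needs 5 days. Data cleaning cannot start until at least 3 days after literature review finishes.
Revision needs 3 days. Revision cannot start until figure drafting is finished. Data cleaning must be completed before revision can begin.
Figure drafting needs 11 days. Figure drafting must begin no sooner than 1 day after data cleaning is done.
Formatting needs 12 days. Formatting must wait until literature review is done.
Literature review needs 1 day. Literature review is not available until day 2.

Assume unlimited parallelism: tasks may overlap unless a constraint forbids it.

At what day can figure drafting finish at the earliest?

23

Literature review waits on its own release at day 2, so it starts at day 2 and finishes at 2 + 1 = day 3.
Data cleaning waits on literature review (finishes day 3, plus 3-day gap → day 6), so it starts at day 6 and finishes at 6 + 5 = day 11.
After data cleaning (finishes day 11, plus 1-day gap → day 12), figure drafting can start at day 12 and finishes at day 23.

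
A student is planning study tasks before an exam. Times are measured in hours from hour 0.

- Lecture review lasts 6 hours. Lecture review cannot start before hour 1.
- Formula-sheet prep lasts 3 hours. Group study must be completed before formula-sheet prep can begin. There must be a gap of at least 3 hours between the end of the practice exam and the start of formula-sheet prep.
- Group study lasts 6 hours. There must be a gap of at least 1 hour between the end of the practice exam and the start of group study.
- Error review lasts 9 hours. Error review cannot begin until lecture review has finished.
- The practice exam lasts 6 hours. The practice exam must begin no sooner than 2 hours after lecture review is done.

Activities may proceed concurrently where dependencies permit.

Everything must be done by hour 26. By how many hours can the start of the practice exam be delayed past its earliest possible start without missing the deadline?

1

After its own release at hour 1, lecture review can start at hour 1 and finishes at hour 7.
The practice exam waits on lecture review (finishes hour 7, plus 2-hour gap → hour 9), so it starts at hour 9 and finishes at 9 + 6 = hour 15.

Working backward from the deadline:
Nothing follows formula-sheet prep; the deadline of hour 26 is its only limit. It must start by 26 − 3 = hour 23.
Group study must finish before formula-sheet prep (must start by hour 23). With a 6-hour duration, group study must start by 23 − 6 = hour 17.
The practice exam has several dependents: group study (must start by hour 17, minus 1-hour gap → hour 16); formula-sheet prep (must start by hour 23, minus 3-hour gap → hour 20). The earliest of those limits is hour 16, so the practice exam must start by 16 − 6 = hour 10.
So the practice exam can start as early as hour 9 and as late as hour 10, giving 10 − 9 = 1 hour of slack.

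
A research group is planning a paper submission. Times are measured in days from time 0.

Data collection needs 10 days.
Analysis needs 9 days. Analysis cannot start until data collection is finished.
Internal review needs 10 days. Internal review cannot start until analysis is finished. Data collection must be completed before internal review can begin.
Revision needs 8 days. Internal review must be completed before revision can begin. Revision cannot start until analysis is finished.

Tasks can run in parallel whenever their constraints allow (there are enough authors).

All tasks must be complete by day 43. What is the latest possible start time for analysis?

16

Revision has no dependents, so it just needs to finish by day 43. Starting by 43 − 8 = day 35 achieves that.
Internal review feeds into revision (must start by day 35); so internal review must finish by day 35 and therefore start by day 25.
Analysis has several dependents: internal review (must start by day 25); revision (must start by day 35). The earliest of those limits is day 25, so analysis must start by 25 − 9 = day 16.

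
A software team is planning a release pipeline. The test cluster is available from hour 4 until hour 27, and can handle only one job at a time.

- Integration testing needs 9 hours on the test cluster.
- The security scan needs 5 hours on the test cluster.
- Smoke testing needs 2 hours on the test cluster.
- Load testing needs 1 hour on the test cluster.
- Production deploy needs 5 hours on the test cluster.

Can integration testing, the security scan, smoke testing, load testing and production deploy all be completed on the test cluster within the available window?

The test cluster window is 27 − 4 = 23 hours.
Running back to back, the jobs need 9 + 5 + 2 + 1 + 5 = 22 hours on the test cluster.
Since 22 ≤ 23, they fit within the window.

Yes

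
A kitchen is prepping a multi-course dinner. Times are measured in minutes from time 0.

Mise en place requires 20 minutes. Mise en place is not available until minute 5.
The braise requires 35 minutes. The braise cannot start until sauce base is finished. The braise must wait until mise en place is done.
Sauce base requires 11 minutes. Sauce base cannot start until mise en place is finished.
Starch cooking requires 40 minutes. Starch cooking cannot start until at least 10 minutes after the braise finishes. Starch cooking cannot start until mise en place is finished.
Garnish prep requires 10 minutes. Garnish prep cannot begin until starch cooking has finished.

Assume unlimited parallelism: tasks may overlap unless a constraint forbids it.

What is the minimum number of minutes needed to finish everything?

131

After its own release at minute 5, mise en place can start at minute 5 and finishes at minute 25.
Sauce base waits on mise en place (finishes minute 25), so it starts at minute 25 and finishes at 25 + 11 = minute 36.
For the braise: sauce base (finishes minute 36); mise en place (finishes minute 25). Taking the maximum gives a start of minute 36, and it finishes at 36 + 35 = minute 71.
Starch cooking needs all of the braise (finishes minute 71, plus 10-minute gap → minute 81); mise en place (finishes minute 25). That puts its earliest start at minute 81; it finishes at 81 + 40 = minute 121.
Garnish prep waits on starch cooking (finishes minute 121), so it starts at minute 121 and finishes at 121 + 10 = minute 131.
All tasks are finished once the last one completes. Finish times: Mise en place at 25, Sauce base at 36, The braise at 71, Starch cooking at 121, Garnish prep at 131. The latest is minute 131.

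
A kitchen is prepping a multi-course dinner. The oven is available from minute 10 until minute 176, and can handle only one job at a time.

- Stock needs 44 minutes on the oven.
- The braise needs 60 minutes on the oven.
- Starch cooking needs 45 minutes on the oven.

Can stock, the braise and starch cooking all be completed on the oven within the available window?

The oven window is 176 − 10 = 166 minutes.
Running back to back, the jobs need 44 + 60 + 45 = 149 minutes on the oven.
Since 149 ≤ 166, they fit within the window.

Yes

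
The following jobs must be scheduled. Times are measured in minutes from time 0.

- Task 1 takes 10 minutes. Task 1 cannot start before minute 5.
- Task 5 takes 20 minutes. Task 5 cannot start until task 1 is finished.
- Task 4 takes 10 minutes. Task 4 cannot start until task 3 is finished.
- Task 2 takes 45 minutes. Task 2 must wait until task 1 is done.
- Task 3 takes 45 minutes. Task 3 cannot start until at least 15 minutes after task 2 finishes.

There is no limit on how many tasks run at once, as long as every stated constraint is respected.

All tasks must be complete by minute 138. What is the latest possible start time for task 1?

13

To finish by minute 138, task 4 (duration 10) must start no later than minute 128.
Task 3 must finish before task 4 (must start by minute 128). With a 45-minute duration, task 3 must start by 128 − 45 = minute 83.
Task 2 has to be done before task 3 (must start by minute 83, minus 15-minute gap → minute 68). That means finishing by minute 68, i.e. starting by 68 − 45 = minute 23.
Nothing follows task 5; the deadline of minute 138 is its only limit. It must start by 138 − 20 = minute 118.
Task 1 has several dependents: task 2 (must start by minute 23); task 5 (must start by minute 118). The earliest of those limits is minute 23, so task 1 must start by 23 − 10 = minute 13.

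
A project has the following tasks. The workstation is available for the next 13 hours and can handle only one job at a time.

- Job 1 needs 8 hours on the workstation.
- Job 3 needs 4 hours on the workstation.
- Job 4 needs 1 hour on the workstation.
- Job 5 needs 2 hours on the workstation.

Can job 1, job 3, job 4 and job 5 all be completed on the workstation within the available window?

No

Running back to back, the jobs need 8 + 4 + 1 + 2 = 15 hours on the workstation.
Since 15 > 13, they cannot all fit.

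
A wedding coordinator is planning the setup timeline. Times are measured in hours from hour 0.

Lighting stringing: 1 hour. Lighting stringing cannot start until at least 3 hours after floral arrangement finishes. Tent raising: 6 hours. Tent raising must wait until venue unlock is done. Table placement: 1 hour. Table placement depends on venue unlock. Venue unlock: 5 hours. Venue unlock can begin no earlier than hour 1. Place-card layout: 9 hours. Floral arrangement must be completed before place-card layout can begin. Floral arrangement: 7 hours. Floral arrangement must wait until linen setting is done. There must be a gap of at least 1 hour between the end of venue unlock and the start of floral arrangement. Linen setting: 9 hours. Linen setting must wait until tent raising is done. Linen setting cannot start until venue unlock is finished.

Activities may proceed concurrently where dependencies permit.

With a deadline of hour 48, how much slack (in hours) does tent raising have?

11

Venue unlock cannot begin until its own release at hour 1. It runs from hour 1 to 1 + 5 = hour 6.
After venue unlock (finishes hour 6), tent raising can start at hour 6 and finishes at hour 12.

Working backward from the deadline:
Lighting stringing must finish by hour 48; it takes 1 hour, so it must start by 48 − 1 = hour 47.
To finish by hour 48, place-card layout (duration 9) must start no later than hour 39.
Floral arrangement feeds lighting stringing (must start by hour 47, minus 3-hour gap → hour 44); place-card layout (must start by hour 39). Taking the minimum, floral arrangement must finish by hour 39 and start by 39 − 7 = hour 32.
Linen setting has to be done before floral arrangement (must start by hour 32). That means finishing by hour 32, i.e. starting by 32 − 9 = hour 23.
Tent raising must finish before linen setting (must start by hour 23). With a 6-hour duration, tent raising must start by 23 − 6 = hour 17.
So tent raising can start as early as hour 6 and as late as hour 17, giving 17 − 6 = 11 hours of slack.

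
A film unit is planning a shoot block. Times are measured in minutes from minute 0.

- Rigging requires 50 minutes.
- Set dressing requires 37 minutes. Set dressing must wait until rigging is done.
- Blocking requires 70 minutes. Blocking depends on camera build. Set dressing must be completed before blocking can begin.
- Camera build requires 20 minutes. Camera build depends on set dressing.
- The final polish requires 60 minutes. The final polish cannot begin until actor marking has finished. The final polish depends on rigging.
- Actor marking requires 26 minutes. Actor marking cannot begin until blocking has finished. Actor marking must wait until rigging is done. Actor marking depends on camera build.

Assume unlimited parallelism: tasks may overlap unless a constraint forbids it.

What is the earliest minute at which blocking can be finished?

177

Rigging has no prerequisites, so it starts at minute 0 and finishes at minute 50.
After rigging (finishes minute 50), set dressing can start at minute 50 and finishes at minute 87.
Camera build waits on set dressing (finishes minute 87), so it starts at minute 87 and finishes at 87 + 20 = minute 107.
Blocking cannot start until camera build (finishes minute 107); set dressing (finishes minute 87). The controlling bound is minute 107, so blocking finishes at 107 + 70 = minute 177.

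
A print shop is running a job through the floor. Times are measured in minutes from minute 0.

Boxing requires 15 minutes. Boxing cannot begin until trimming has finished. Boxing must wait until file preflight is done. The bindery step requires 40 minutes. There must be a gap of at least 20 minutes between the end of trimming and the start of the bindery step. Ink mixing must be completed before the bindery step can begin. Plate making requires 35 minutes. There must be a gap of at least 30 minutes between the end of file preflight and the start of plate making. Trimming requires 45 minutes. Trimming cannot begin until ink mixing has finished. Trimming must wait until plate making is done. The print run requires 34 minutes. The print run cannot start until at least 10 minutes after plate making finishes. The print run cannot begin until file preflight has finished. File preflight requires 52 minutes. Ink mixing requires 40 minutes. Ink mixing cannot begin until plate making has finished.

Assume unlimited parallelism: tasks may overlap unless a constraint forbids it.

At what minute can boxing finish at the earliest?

File preflight has no prerequisites, so it starts at minute 0 and finishes at minute 52.
After file preflight (finishes minute 52, plus 30-minute gap → minute 82), plate making can start at minute 82 and finishes at minute 117.
After plate making (finishes minute 117), ink mixing can start at minute 117 and finishes at minute 157.
For trimming: ink mixing (finishes minute 157); plate making (finishes minute 117). Taking the maximum gives a start of minute 157, and it finishes at 157 + 45 = minute 202.
Boxing needs all of trimming (finishes minute 202); file preflight (finishes minute 52). That puts its earliest start at minute 202; it finishes at 202 + 15 = minute 217.

217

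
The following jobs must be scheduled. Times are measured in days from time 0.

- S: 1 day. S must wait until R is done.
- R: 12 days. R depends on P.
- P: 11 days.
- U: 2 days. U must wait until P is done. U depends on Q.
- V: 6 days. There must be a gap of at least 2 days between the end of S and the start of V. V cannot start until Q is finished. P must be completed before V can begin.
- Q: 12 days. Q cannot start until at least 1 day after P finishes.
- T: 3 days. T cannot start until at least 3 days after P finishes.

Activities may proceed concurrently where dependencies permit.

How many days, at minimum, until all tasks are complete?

32

Nothing blocks P, so it runs from day 0 to day 11.
T cannot begin until P (finishes day 11, plus 3-day gap → day 14). It runs from day 14 to 14 + 3 = day 17.
R cannot begin until P (finishes day 11). It runs from day 11 to 11 + 12 = day 23.
S waits on R (finishes day 23), so it starts at day 23 and finishes at 23 + 1 = day 24.
Q cannot begin until P (finishes day 11, plus 1-day gap → day 12). It runs from day 12 to 12 + 12 = day 24.
V needs all of S (finishes day 24, plus 2-day gap → day 26); Q (finishes day 24); P (finishes day 11). That puts its earliest start at day 26; it finishes at 26 + 6 = day 32.
For U: P (finishes day 11); Q (finishes day 24). Taking the maximum gives a start of day 24, and it finishes at 24 + 2 = day 26.
All tasks are finished once the last one completes. Finish times: P at 11, Q at 24, R at 23, S at 24, T at 17, U at 26, V at 32. The latest is day 32.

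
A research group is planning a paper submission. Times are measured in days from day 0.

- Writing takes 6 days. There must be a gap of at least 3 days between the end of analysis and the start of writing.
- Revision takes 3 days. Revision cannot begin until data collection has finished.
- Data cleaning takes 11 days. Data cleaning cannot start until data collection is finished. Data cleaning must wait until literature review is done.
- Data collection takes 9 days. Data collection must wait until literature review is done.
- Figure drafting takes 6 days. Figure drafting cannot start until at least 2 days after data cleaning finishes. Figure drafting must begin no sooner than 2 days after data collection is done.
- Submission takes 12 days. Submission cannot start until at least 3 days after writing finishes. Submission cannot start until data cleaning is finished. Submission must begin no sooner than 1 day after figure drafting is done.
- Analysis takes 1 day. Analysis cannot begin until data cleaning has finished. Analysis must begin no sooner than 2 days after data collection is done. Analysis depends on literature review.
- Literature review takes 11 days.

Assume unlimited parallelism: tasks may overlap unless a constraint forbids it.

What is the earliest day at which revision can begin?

20

Nothing blocks literature review, so it runs from day 0 to day 11.
Data collection cannot begin until literature review (finishes day 11). It runs from day 11 to 11 + 9 = day 20.
Revision waits on data collection (finishes day 20), so the earliest it can start is day 20.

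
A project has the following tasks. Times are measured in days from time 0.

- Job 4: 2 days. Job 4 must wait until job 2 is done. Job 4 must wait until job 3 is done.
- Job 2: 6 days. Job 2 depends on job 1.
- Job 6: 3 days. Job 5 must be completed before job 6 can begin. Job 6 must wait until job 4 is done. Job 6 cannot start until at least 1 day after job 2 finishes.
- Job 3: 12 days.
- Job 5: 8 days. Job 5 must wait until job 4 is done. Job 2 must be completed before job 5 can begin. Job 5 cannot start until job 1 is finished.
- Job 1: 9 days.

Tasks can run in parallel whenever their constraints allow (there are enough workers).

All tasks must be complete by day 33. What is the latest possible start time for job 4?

20

Job 6 must finish by day 33; it takes 3 days, so it must start by 33 − 3 = day 30.
Since job 6 (must start by day 30) depends on it, job 5 must finish by day 30. Backing off its 8-day duration gives a latest start of day 22.
Job 4 must finish in time for job 5 (must start by day 22); job 6 (must start by day 30). The tightest is day 22, so job 4 must start by 22 − 2 = day 20.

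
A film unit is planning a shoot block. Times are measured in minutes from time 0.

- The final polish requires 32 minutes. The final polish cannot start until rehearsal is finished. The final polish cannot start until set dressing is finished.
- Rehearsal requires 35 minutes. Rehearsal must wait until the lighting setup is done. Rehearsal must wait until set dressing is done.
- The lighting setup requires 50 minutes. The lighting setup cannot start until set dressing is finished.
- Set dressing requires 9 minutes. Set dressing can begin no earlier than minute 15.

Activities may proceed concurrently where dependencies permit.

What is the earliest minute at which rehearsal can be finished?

Set dressing cannot begin until its own release at minute 15. It runs from minute 15 to 15 + 9 = minute 24.
The lighting setup waits on set dressing (finishes minute 24), so it starts at minute 24 and finishes at 24 + 50 = minute 74.
For rehearsal: the lighting setup (finishes minute 74); set dressing (finishes minute 24). Taking the maximum gives a start of minute 74, and it finishes at 74 + 35 = minute 109.

109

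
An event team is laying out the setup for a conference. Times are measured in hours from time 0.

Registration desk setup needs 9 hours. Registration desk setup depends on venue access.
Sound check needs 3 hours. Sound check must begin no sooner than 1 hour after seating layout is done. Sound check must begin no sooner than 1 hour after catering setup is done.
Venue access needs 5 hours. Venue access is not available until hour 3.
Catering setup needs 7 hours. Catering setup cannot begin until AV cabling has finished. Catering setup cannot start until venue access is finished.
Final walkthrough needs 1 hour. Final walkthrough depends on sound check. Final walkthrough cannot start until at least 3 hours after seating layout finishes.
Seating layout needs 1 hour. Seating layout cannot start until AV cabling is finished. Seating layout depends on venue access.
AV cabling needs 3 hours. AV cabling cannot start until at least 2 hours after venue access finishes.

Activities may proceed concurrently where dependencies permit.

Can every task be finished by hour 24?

Venue access waits on its own release at hour 3, so it starts at hour 3 and finishes at 3 + 5 = hour 8.
Registration desk setup waits on venue access (finishes hour 8), so it starts at hour 8 and finishes at 8 + 9 = hour 17.
AV cabling waits on venue access (finishes hour 8, plus 2-hour gap → hour 10), so it starts at hour 10 and finishes at 10 + 3 = hour 13.
Catering setup has to wait for AV cabling (finishes hour 13); venue access (finishes hour 8). The latest of these is hour 13, so catering setup runs hour 13 to 13 + 7 = hour 20.
Seating layout cannot start until AV cabling (finishes hour 13); venue access (finishes hour 8). The controlling bound is hour 13, so seating layout finishes at 13 + 1 = hour 14.
Sound check has to wait for seating layout (finishes hour 14, plus 1-hour gap → hour 15); catering setup (finishes hour 20, plus 1-hour gap → hour 21). The latest of these is hour 21, so sound check runs hour 21 to 21 + 3 = hour 24.
For final walkthrough: sound check (finishes hour 24); seating layout (finishes hour 14, plus 3-hour gap → hour 17). Taking the maximum gives a start of hour 24, and it finishes at 24 + 1 = hour 25.
The earliest everything can be done is hour 25, which is after the deadline of 24, so it is not possible.

No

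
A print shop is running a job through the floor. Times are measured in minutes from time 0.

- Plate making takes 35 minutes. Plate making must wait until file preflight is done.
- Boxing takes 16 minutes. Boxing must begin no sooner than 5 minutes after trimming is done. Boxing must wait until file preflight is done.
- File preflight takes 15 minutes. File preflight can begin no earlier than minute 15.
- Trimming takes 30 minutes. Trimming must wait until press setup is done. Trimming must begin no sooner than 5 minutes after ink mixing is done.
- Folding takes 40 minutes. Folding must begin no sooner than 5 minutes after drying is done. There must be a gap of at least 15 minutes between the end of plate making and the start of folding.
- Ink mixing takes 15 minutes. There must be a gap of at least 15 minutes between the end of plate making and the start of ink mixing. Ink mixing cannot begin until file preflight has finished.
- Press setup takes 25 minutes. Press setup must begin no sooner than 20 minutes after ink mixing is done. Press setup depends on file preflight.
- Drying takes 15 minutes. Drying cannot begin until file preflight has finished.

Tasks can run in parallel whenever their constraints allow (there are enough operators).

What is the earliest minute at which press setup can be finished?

File preflight waits on its own release at minute 15, so it starts at minute 15 and finishes at 15 + 15 = minute 30.
Plate making cannot begin until file preflight (finishes minute 30). It runs from minute 30 to 30 + 35 = minute 65.
Ink mixing needs all of plate making (finishes minute 65, plus 15-minute gap → minute 80); file preflight (finishes minute 30). That puts its earliest start at minute 80; it finishes at 80 + 15 = minute 95.
Press setup cannot start until ink mixing (finishes minute 95, plus 20-minute gap → minute 115); file preflight (finishes minute 30). The controlling bound is minute 115, so press setup finishes at 115 + 25 = minute 140.

140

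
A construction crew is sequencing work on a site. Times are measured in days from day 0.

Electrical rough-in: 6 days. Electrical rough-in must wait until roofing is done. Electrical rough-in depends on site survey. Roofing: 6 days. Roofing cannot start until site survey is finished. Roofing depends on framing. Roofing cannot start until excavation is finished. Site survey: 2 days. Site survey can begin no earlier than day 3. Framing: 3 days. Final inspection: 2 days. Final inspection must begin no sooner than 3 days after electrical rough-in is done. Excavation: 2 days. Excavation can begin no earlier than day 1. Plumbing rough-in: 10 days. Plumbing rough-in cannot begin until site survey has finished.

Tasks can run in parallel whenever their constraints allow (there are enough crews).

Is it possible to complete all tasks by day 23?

Framing can start immediately at day 0; it finishes at day 3.
After its own release at day 1, excavation can start at day 1 and finishes at day 3.
Site survey cannot begin until its own release at day 3. It runs from day 3 to 3 + 2 = day 5.
After site survey (finishes day 5), plumbing rough-in can start at day 5 and finishes at day 15.
Roofing needs all of site survey (finishes day 5); framing (finishes day 3); excavation (finishes day 3). That puts its earliest start at day 5; it finishes at 5 + 6 = day 11.
Electrical rough-in cannot start until roofing (finishes day 11); site survey (finishes day 5). The controlling bound is day 11, so electrical rough-in finishes at 11 + 6 = day 17.
Final inspection waits on electrical rough-in (finishes day 17, plus 3-day gap → day 20), so it starts at day 20 and finishes at 20 + 2 = day 22.
Every task is finished by day 22, which is no later than the deadline of 23, so the schedule is feasible.

Yes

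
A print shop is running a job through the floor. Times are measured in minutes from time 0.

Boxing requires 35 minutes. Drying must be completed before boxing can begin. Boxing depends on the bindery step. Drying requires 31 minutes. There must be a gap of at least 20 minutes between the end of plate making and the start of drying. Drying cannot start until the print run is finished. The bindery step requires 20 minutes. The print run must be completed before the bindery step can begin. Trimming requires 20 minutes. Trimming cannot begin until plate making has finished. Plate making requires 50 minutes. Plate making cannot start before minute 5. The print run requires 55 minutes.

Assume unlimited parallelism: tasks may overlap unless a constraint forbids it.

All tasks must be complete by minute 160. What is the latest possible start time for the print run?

39

To finish by minute 160, boxing (duration 35) must start no later than minute 125.
Since boxing (must start by minute 125) depends on it, drying must finish by minute 125. Backing off its 31-minute duration gives a latest start of minute 94.
The bindery step feeds into boxing (must start by minute 125); so the bindery step must finish by minute 125 and therefore start by minute 105.
The print run feeds drying (must start by minute 94); the bindery step (must start by minute 105). Taking the minimum, the print run must finish by minute 94 and start by 94 − 55 = minute 39.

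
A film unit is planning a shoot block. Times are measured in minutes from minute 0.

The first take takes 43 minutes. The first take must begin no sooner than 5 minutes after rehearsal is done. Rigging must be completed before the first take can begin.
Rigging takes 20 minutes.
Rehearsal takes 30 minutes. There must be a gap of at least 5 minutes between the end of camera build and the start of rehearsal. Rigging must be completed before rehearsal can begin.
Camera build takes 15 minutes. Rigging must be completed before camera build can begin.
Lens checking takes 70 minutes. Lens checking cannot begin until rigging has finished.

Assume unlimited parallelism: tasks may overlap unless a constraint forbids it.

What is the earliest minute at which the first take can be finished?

Rigging can start immediately at minute 0; it finishes at minute 20.
Camera build cannot begin until rigging (finishes minute 20). It runs from minute 20 to 20 + 15 = minute 35.
Rehearsal has to wait for camera build (finishes minute 35, plus 5-minute gap → minute 40); rigging (finishes minute 20). The latest of these is minute 40, so rehearsal runs minute 40 to 40 + 30 = minute 70.
The first take has to wait for rehearsal (finishes minute 70, plus 5-minute gap → minute 75); rigging (finishes minute 20). The latest of these is minute 75, so the first take runs minute 75 to 75 + 43 = minute 118.

118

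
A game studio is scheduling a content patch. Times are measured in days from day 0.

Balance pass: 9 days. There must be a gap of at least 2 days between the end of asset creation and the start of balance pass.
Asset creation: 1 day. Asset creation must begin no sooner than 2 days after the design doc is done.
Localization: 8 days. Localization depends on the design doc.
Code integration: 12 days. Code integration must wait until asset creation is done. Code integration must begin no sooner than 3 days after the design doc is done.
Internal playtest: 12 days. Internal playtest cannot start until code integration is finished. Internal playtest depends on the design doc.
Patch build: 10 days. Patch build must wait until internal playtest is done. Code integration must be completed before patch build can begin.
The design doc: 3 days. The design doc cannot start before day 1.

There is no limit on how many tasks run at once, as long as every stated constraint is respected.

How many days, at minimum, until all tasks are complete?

41

After its own release at day 1, the design doc can start at day 1 and finishes at day 4.
Localization waits on the design doc (finishes day 4), so it starts at day 4 and finishes at 4 + 8 = day 12.
Asset creation waits on the design doc (finishes day 4, plus 2-day gap → day 6), so it starts at day 6 and finishes at 6 + 1 = day 7.
After asset creation (finishes day 7, plus 2-day gap → day 9), balance pass can start at day 9 and finishes at day 18.
For code integration: asset creation (finishes day 7); the design doc (finishes day 4, plus 3-day gap → day 7). Taking the maximum gives a start of day 7, and it finishes at 7 + 12 = day 19.
For internal playtest: code integration (finishes day 19); the design doc (finishes day 4). Taking the maximum gives a start of day 19, and it finishes at 19 + 12 = day 31.
For patch build: internal playtest (finishes day 31); code integration (finishes day 19). Taking the maximum gives a start of day 31, and it finishes at 31 + 10 = day 41.
All tasks are finished once the last one completes. Finish times: The design doc at 4, Asset creation at 7, Code integration at 19, Internal playtest at 31, Balance pass at 18, Localization at 12, Patch build at 41. The latest is day 41.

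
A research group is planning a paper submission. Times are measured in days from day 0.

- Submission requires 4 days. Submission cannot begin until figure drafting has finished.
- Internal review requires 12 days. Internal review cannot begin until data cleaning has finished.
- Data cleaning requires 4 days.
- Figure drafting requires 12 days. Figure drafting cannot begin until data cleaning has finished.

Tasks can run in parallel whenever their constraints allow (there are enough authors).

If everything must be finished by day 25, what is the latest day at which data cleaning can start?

Submission has no dependents, so it just needs to finish by day 25. Starting by 25 − 4 = day 21 achieves that.
Figure drafting must finish before submission (must start by day 21). With a 12-day duration, figure drafting must start by 21 − 12 = day 9.
To finish by day 25, internal review (duration 12) must start no later than day 13.
Data cleaning has several dependents: figure drafting (must start by day 9); internal review (must start by day 13). The earliest of those limits is day 9, so data cleaning must start by 9 − 4 = day 5.

5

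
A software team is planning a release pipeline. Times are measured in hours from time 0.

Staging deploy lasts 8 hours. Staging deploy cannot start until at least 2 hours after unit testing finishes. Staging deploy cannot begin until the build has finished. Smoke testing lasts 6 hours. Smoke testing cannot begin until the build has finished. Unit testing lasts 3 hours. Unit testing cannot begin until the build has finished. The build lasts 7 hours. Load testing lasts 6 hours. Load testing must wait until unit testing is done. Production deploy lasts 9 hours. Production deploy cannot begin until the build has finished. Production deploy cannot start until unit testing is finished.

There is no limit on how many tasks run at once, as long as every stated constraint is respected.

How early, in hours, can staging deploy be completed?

20

The build can start immediately at hour 0; it finishes at hour 7.
Unit testing waits on the build (finishes hour 7), so it starts at hour 7 and finishes at 7 + 3 = hour 10.
Staging deploy cannot start until unit testing (finishes hour 10, plus 2-hour gap → hour 12); the build (finishes hour 7). The controlling bound is hour 12, so staging deploy finishes at 12 + 8 = hour 20.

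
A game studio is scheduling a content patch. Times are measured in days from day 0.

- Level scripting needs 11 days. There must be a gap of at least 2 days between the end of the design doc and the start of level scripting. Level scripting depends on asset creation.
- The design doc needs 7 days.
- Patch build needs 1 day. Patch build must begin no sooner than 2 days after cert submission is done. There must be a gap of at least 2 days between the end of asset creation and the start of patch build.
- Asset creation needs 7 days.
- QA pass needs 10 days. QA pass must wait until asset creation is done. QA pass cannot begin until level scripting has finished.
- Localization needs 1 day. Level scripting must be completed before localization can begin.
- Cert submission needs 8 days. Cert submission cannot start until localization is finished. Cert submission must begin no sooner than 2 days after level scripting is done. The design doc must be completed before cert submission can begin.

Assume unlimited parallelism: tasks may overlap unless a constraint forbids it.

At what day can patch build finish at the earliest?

33

Nothing blocks asset creation, so it runs from day 0 to day 7.
The design doc has no prerequisites, so it starts at day 0 and finishes at day 7.
For level scripting: the design doc (finishes day 7, plus 2-day gap → day 9); asset creation (finishes day 7). Taking the maximum gives a start of day 9, and it finishes at 9 + 11 = day 20.
Localization waits on level scripting (finishes day 20), so it starts at day 20 and finishes at 20 + 1 = day 21.
For cert submission: localization (finishes day 21); level scripting (finishes day 20, plus 2-day gap → day 22); the design doc (finishes day 7). Taking the maximum gives a start of day 22, and it finishes at 22 + 8 = day 30.
Patch build needs all of cert submission (finishes day 30, plus 2-day gap → day 32); asset creation (finishes day 7, plus 2-day gap → day 9). That puts its earliest start at day 32; it finishes at 32 + 1 = day 33.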